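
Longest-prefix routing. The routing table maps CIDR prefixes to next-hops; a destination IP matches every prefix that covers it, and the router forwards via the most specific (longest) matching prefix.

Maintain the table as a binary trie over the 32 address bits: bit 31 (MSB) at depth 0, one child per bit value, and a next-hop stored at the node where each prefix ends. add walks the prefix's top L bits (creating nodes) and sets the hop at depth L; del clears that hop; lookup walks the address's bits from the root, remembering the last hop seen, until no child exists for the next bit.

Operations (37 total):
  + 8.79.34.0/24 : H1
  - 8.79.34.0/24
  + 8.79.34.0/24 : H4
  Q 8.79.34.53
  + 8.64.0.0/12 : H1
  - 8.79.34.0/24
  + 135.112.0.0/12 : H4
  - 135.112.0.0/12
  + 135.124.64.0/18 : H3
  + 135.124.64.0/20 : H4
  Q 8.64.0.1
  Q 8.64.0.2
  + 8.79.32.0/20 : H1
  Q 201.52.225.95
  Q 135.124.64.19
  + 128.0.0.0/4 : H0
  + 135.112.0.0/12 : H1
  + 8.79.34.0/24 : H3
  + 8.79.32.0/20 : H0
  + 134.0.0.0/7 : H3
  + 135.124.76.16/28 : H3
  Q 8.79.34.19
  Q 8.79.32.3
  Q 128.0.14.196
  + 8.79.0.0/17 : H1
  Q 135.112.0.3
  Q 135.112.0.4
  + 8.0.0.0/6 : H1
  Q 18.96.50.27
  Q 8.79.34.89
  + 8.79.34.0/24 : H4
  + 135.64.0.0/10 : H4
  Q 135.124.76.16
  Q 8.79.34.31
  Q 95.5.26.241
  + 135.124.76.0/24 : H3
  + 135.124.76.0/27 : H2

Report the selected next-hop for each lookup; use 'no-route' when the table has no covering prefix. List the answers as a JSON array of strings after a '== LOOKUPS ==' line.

Apply in order:
  + 8.79.34.0/24 (H1) depth=24
  del 8.79.34.0/24 (clear depth 24)
  + 8.79.34.0/24 (H4) depth=24
  ? 8.79.34.53  path d0:-→d1:-→d2:-→d3:-→d4:-→d5:-→d6:-→d7:-→d8:-→d9:-→d10:-→d11:-→d12:-→d13:-→d14:-→d15:-→d16:-→d17:-→d18:-→d19:-→d20:-→d21:-→d22:-→d23:-→d24:H4  best=H4
  + 8.64.0.0/12 (H1) depth=12
  del 8.79.34.0/24 (clear depth 24)
  + 135.112.0.0/12 (H4) depth=12
  del 135.112.0.0/12 (clear depth 12)
  + 135.124.64.0/18 (H3) depth=18
  + 135.124.64.0/20 (H4) depth=20
  ? 8.64.0.1  path d0:-→d1:-→d2:-→d3:-→d4:-→d5:-→d6:-→d7:-→d8:-→d9:-→d10:-→d11:-→d12:H1  best=H1
  ? 8.64.0.2  path d0:-→d1:-→d2:-→d3:-→d4:-→d5:-→d6:-→d7:-→d8:-→d9:-→d10:-→d11:-→d12:H1  best=H1
  + 8.79.32.0/20 (H1) depth=20
  ? 201.52.225.95  path d0:-→d1:-  best=no-route
  ? 135.124.64.19  path d0:-→d1:-→d2:-→d3:-→d4:-→d5:-→d6:-→d7:-→d8:-→d9:-→d10:-→d11:-→d12:-→d13:-→d14:-→d15:-→d16:-→d17:-→d18:H3→d19:-→d20:H4  best=H4
  + 128.0.0.0/4 (H0) depth=4
  + 135.112.0.0/12 (H1) depth=12
  + 8.79.34.0/24 (H3) depth=24
  + 8.79.32.0/20 (H0) depth=20
  + 134.0.0.0/7 (H3) depth=7
  + 135.124.76.16/28 (H3) depth=28
  ? 8.79.34.19  path d0:-→d1:-→d2:-→d3:-→d4:-→d5:-→d6:-→d7:-→d8:-→d9:-→d10:-→d11:-→d12:H1→d13:-→d14:-→d15:-→d16:-→d17:-→d18:-→d19:-→d20:H0→d21:-→d22:-→d23:-→d24:H3  best=H3
  ? 8.79.32.3  path d0:-→d1:-→d2:-→d3:-→d4:-→d5:-→d6:-→d7:-→d8:-→d9:-→d10:-→d11:-→d12:H1→d13:-→d14:-→d15:-→d16:-→d17:-→d18:-→d19:-→d20:H0→d21:-→d22:-  best=H0
  ? 128.0.14.196  path d0:-→d1:-→d2:-→d3:-→d4:H0→d5:-  best=H0
  + 8.79.0.0/17 (H1) depth=17
  ? 135.112.0.3  path d0:-→d1:-→d2:-→d3:-→d4:H0→d5:-→d6:-→d7:H3→d8:-→d9:-→d10:-→d11:-→d12:H1  best=H1
  ? 135.112.0.4  path d0:-→d1:-→d2:-→d3:-→d4:H0→d5:-→d6:-→d7:H3→d8:-→d9:-→d10:-→d11:-→d12:H1  best=H1
  + 8.0.0.0/6 (H1) depth=6
  ? 18.96.50.27  path d0:-→d1:-→d2:-→d3:-  best=no-route
  ? 8.79.34.89  path d0:-→d1:-→d2:-→d3:-→d4:-→d5:-→d6:H1→d7:-→d8:-→d9:-→d10:-→d11:-→d12:H1→d13:-→d14:-→d15:-→d16:-→d17:H1→d18:-→d19:-→d20:H0→d21:-→d22:-→d23:-→d24:H3  best=H3
  + 8.79.34.0/24 (H4) depth=24
  + 135.64.0.0/10 (H4) depth=10
  ? 135.124.76.16  path d0:-→d1:-→d2:-→d3:-→d4:H0→d5:-→d6:-→d7:H3→d8:-→d9:-→d10:H4→d11:-→d12:H1→d13:-→d14:-→d15:-→d16:-→d17:-→d18:H3→d19:-→d20:H4→d21:-→d22:-→d23:-→d24:-→d25:-→d26:-→d27:-→d28:H3  best=H3
  ? 8.79.34.31  path d0:-→d1:-→d2:-→d3:-→d4:-→d5:-→d6:H1→d7:-→d8:-→d9:-→d10:-→d11:-→d12:H1→d13:-→d14:-→d15:-→d16:-→d17:H1→d18:-→d19:-→d20:H0→d21:-→d22:-→d23:-→d24:H4  best=H4
  ? 95.5.26.241  path d0:-→d1:-  best=no-route
  + 135.124.76.0/24 (H3) depth=24
  + 135.124.76.0/27 (H2) depth=27

== LOOKUPS ==
["H4","H1","H1","no-route","H4","H3","H0","H0","H1","H1","no-route","H3","H3","H4","no-route"]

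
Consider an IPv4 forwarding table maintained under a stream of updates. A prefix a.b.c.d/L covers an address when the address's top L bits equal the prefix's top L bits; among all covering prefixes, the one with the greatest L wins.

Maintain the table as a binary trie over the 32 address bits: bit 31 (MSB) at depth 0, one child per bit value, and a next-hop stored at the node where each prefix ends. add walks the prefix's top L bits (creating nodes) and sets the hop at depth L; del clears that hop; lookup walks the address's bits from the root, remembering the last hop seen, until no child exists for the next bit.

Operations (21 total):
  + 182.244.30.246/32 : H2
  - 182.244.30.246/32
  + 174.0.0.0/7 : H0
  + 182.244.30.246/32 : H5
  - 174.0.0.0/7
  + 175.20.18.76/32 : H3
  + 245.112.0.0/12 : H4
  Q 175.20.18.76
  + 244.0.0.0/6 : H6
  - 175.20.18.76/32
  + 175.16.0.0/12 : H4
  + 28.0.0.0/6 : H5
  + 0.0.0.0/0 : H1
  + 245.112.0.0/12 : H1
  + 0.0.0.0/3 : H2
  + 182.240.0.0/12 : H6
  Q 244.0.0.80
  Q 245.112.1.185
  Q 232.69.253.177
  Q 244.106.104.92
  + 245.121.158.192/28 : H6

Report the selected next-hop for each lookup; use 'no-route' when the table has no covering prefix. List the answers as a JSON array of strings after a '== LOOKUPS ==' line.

Apply in order:
  add 182.244.30.246/32 -> H2 at depth 32
  - 182.244.30.246/32 clear@32
  add 174.0.0.0/7 -> H0 at depth 7
  add 182.244.30.246/32 -> H5 at depth 32
  - 174.0.0.0/7 clear@7
  add 175.20.18.76/32 -> H3 at depth 32
  add 245.112.0.0/12 -> H4 at depth 12
  lookup 175.20.18.76: bits 10101111000101000001001001001100 walk d0:-→d1:-→d2:-→d3:-→d4:-→d5:-→d6:-→d7:-→d8:-→d9:-→d10:-→d11:-→d12:-→d13:-→d14:-→d15:-→d16:-→d17:-→d18:-→d19:-→d20:-→d21:-→d22:-→d23:-→d24:-→d25:-→d26:-→d27:-→d28:-→d29:-→d30:-→d31:-→d32:H3 -> H3
  add 244.0.0.0/6 -> H6 at depth 6
  - 175.20.18.76/32 clear@32
  add 175.16.0.0/12 -> H4 at depth 12
  add 28.0.0.0/6 -> H5 at depth 6
  add 0.0.0.0/0 -> H1 at depth 0
  add 245.112.0.0/12 -> H1 at depth 12
  add 0.0.0.0/3 -> H2 at depth 3
  add 182.240.0.0/12 -> H6 at depth 12
  lookup 244.0.0.80: bits 1111010 walk d0:H1→d1:-→d2:-→d3:-→d4:-→d5:-→d6:H6→d7:- -> H6
  lookup 245.112.1.185: bits 111101010111 walk d0:H1→d1:-→d2:-→d3:-→d4:-→d5:-→d6:H6→d7:-→d8:-→d9:-→d10:-→d11:-→d12:H1 -> H1
  lookup 232.69.253.177: bits 111 walk d0:H1→d1:-→d2:-→d3:- -> H1
  lookup 244.106.104.92: bits 1111010 walk d0:H1→d1:-→d2:-→d3:-→d4:-→d5:-→d6:H6→d7:- -> H6
  add 245.121.158.192/28 -> H6 at depth 28

== LOOKUPS ==
["H3","H6","H1","H1","H6"]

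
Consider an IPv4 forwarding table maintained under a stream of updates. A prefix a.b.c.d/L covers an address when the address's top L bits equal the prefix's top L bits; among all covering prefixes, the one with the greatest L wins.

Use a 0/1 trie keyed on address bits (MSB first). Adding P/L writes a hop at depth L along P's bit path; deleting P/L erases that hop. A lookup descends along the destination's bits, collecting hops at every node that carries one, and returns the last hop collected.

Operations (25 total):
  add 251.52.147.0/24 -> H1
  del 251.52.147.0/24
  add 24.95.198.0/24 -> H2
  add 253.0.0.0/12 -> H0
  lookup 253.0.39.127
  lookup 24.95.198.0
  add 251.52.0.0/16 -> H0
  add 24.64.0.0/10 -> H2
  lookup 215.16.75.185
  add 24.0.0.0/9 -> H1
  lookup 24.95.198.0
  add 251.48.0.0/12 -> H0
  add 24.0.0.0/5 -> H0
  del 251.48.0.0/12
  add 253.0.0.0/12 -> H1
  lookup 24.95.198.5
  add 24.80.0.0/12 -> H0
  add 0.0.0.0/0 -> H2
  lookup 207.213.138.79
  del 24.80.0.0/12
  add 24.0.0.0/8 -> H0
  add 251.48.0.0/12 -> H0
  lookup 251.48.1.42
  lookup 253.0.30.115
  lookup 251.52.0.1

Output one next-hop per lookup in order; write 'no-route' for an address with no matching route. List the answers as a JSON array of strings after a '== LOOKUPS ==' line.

Apply in order:
  + 251.52.147.0/24 (H1) depth=24
  - 251.52.147.0/24 clear@24
  + 24.95.198.0/24 (H2) depth=24
  + 253.0.0.0/12 (H0) depth=12
  Q 253.0.39.127: descend 111111010000 ; hops seen [H0] ; pick H0
  Q 24.95.198.0: descend 000110000101111111000110 ; hops seen [H2] ; pick H2
  + 251.52.0.0/16 (H0) depth=16
  + 24.64.0.0/10 (H2) depth=10
  Q 215.16.75.185: descend 11 ; hops seen [∅] ; pick no-route
  + 24.0.0.0/9 (H1) depth=9
  Q 24.95.198.0: descend 000110000101111111000110 ; hops seen [H1,H2,H2] ; pick H2
  + 251.48.0.0/12 (H0) depth=12
  + 24.0.0.0/5 (H0) depth=5
  - 251.48.0.0/12 clear@12
  + 253.0.0.0/12 (H1) depth=12
  Q 24.95.198.5: descend 000110000101111111000110 ; hops seen [H0,H1,H2,H2] ; pick H2
  + 24.80.0.0/12 (H0) depth=12
  + 0.0.0.0/0 (H2) depth=0
  Q 207.213.138.79: descend 11 ; hops seen [H2] ; pick H2
  - 24.80.0.0/12 clear@12
  + 24.0.0.0/8 (H0) depth=8
  + 251.48.0.0/12 (H0) depth=12
  Q 251.48.1.42: descend 1111101100110 ; hops seen [H2,H0] ; pick H0
  Q 253.0.30.115: descend 111111010000 ; hops seen [H2,H1] ; pick H1
  Q 251.52.0.1: descend 1111101100110100 ; hops seen [H2,H0,H0] ; pick H0

== LOOKUPS ==
["H0","H2","no-route","H2","H2","H2","H0","H1","H0"]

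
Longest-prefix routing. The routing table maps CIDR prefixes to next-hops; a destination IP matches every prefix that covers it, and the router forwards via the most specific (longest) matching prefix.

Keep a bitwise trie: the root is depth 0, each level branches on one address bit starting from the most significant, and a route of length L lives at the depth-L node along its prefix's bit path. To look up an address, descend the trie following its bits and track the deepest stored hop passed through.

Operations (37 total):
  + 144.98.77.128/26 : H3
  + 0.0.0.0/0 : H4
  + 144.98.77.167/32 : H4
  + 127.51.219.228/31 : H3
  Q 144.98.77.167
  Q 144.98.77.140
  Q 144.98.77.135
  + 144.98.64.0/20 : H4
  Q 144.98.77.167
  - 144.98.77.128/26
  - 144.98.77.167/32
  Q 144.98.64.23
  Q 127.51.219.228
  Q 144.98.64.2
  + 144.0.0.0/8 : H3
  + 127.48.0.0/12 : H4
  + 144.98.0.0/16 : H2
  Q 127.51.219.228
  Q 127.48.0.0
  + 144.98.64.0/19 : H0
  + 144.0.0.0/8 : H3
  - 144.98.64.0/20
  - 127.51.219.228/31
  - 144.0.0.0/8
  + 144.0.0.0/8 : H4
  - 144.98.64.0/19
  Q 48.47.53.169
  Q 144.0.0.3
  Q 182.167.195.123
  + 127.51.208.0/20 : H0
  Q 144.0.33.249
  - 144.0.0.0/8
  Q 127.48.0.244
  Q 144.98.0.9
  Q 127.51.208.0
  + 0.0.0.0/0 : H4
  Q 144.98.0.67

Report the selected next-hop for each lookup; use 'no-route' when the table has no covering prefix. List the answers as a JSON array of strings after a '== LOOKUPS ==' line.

Trace:
  add 144.98.77.128/26 -> H3 at depth 26
  add 0.0.0.0/0 -> H4 at depth 0
  add 144.98.77.167/32 -> H4 at depth 32
  add 127.51.219.228/31 -> H3 at depth 31
  Q 144.98.77.167: descend 10010000011000100100110110100111 ; hops seen [H4,H3,H4] ; pick H4
  Q 144.98.77.140: descend 10010000011000100100110110 ; hops seen [H4,H3] ; pick H3
  Q 144.98.77.135: descend 10010000011000100100110110 ; hops seen [H4,H3] ; pick H3
  add 144.98.64.0/20 -> H4 at depth 20
  Q 144.98.77.167: descend 10010000011000100100110110100111 ; hops seen [H4,H4,H3,H4] ; pick H4
  del 144.98.77.128/26 (clear depth 26)
  del 144.98.77.167/32 (clear depth 32)
  Q 144.98.64.23: descend 10010000011000100100 ; hops seen [H4,H4] ; pick H4
  Q 127.51.219.228: descend 0111111100110011110110111110010 ; hops seen [H4,H3] ; pick H3
  Q 144.98.64.2: descend 10010000011000100100 ; hops seen [H4,H4] ; pick H4
  add 144.0.0.0/8 -> H3 at depth 8
  add 127.48.0.0/12 -> H4 at depth 12
  add 144.98.0.0/16 -> H2 at depth 16
  Q 127.51.219.228: descend 0111111100110011110110111110010 ; hops seen [H4,H4,H3] ; pick H3
  Q 127.48.0.0: descend 01111111001100 ; hops seen [H4,H4] ; pick H4
  add 144.98.64.0/19 -> H0 at depth 19
  add 144.0.0.0/8 -> H3 at depth 8
  del 144.98.64.0/20 (clear depth 20)
  del 127.51.219.228/31 (clear depth 31)
  del 144.0.0.0/8 (clear depth 8)
  add 144.0.0.0/8 -> H4 at depth 8
  del 144.98.64.0/19 (clear depth 19)
  Q 48.47.53.169: descend 0 ; hops seen [H4] ; pick H4
  Q 144.0.0.3: descend 100100000 ; hops seen [H4,H4] ; pick H4
  Q 182.167.195.123: descend 10 ; hops seen [H4] ; pick H4
  add 127.51.208.0/20 -> H0 at depth 20
  Q 144.0.33.249: descend 100100000 ; hops seen [H4,H4] ; pick H4
  del 144.0.0.0/8 (clear depth 8)
  Q 127.48.0.244: descend 01111111001100 ; hops seen [H4,H4] ; pick H4
  Q 144.98.0.9: descend 10010000011000100 ; hops seen [H4,H2] ; pick H2
  Q 127.51.208.0: descend 01111111001100111101 ; hops seen [H4,H4,H0] ; pick H0
  add 0.0.0.0/0 -> H4 at depth 0
  Q 144.98.0.67: descend 10010000011000100 ; hops seen [H4,H2] ; pick H2

== LOOKUPS ==
["H4","H3","H3","H4","H4","H3","H4","H3","H4","H4","H4","H4","H4","H4","H2","H0","H2"]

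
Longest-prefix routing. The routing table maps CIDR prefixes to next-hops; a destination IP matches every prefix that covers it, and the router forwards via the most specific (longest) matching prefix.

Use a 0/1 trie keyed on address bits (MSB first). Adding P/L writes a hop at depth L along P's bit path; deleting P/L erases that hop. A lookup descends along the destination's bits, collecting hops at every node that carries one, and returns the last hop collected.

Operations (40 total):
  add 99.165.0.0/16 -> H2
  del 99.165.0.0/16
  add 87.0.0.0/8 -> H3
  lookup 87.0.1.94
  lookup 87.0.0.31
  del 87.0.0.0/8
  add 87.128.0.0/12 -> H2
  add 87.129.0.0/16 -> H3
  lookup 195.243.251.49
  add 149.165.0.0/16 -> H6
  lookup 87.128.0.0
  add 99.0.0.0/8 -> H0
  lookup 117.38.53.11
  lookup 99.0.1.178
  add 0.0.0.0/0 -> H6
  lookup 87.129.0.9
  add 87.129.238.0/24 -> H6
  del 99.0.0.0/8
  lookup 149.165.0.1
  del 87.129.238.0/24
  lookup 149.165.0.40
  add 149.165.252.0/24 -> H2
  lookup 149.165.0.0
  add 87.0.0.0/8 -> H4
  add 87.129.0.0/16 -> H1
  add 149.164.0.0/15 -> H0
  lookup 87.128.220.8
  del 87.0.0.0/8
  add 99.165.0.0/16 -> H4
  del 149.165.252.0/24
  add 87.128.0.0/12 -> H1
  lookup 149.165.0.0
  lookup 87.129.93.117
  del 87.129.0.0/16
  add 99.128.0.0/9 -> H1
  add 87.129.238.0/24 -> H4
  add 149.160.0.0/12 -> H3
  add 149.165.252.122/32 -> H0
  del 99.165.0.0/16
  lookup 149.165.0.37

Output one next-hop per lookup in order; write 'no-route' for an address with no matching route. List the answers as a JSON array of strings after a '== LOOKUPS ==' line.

Process each operation:
  add 99.165.0.0/16 -> H2 at depth 16
  del 99.165.0.0/16 (clear depth 16)
  add 87.0.0.0/8 -> H3 at depth 8
  ? 87.0.1.94  path d0:-→d1:-→d2:-→d3:-→d4:-→d5:-→d6:-→d7:-→d8:H3  best=H3
  ? 87.0.0.31  path d0:-→d1:-→d2:-→d3:-→d4:-→d5:-→d6:-→d7:-→d8:H3  best=H3
  del 87.0.0.0/8 (clear depth 8)
  add 87.128.0.0/12 -> H2 at depth 12
  add 87.129.0.0/16 -> H3 at depth 16
  ? 195.243.251.49  path d0:-  best=no-route
  add 149.165.0.0/16 -> H6 at depth 16
  ? 87.128.0.0  path d0:-→d1:-→d2:-→d3:-→d4:-→d5:-→d6:-→d7:-→d8:-→d9:-→d10:-→d11:-→d12:H2→d13:-→d14:-→d15:-  best=H2
  add 99.0.0.0/8 -> H0 at depth 8
  ? 117.38.53.11  path d0:-→d1:-→d2:-→d3:-  best=no-route
  ? 99.0.1.178  path d0:-→d1:-→d2:-→d3:-→d4:-→d5:-→d6:-→d7:-→d8:H0  best=H0
  add 0.0.0.0/0 -> H6 at depth 0
  ? 87.129.0.9  path d0:H6→d1:-→d2:-→d3:-→d4:-→d5:-→d6:-→d7:-→d8:-→d9:-→d10:-→d11:-→d12:H2→d13:-→d14:-→d15:-→d16:H3  best=H3
  add 87.129.238.0/24 -> H6 at depth 24
  del 99.0.0.0/8 (clear depth 8)
  ? 149.165.0.1  path d0:H6→d1:-→d2:-→d3:-→d4:-→d5:-→d6:-→d7:-→d8:-→d9:-→d10:-→d11:-→d12:-→d13:-→d14:-→d15:-→d16:H6  best=H6
  del 87.129.238.0/24 (clear depth 24)
  ? 149.165.0.40  path d0:H6→d1:-→d2:-→d3:-→d4:-→d5:-→d6:-→d7:-→d8:-→d9:-→d10:-→d11:-→d12:-→d13:-→d14:-→d15:-→d16:H6  best=H6
  add 149.165.252.0/24 -> H2 at depth 24
  ? 149.165.0.0  path d0:H6→d1:-→d2:-→d3:-→d4:-→d5:-→d6:-→d7:-→d8:-→d9:-→d10:-→d11:-→d12:-→d13:-→d14:-→d15:-→d16:H6  best=H6
  add 87.0.0.0/8 -> H4 at depth 8
  add 87.129.0.0/16 -> H1 at depth 16
  add 149.164.0.0/15 -> H0 at depth 15
  ? 87.128.220.8  path d0:H6→d1:-→d2:-→d3:-→d4:-→d5:-→d6:-→d7:-→d8:H4→d9:-→d10:-→d11:-→d12:H2→d13:-→d14:-→d15:-  best=H2
  del 87.0.0.0/8 (clear depth 8)
  add 99.165.0.0/16 -> H4 at depth 16
  del 149.165.252.0/24 (clear depth 24)
  add 87.128.0.0/12 -> H1 at depth 12
  ? 149.165.0.0  path d0:H6→d1:-→d2:-→d3:-→d4:-→d5:-→d6:-→d7:-→d8:-→d9:-→d10:-→d11:-→d12:-→d13:-→d14:-→d15:H0→d16:H6  best=H6
  ? 87.129.93.117  path d0:H6→d1:-→d2:-→d3:-→d4:-→d5:-→d6:-→d7:-→d8:-→d9:-→d10:-→d11:-→d12:H1→d13:-→d14:-→d15:-→d16:H1  best=H1
  del 87.129.0.0/16 (clear depth 16)
  add 99.128.0.0/9 -> H1 at depth 9
  add 87.129.238.0/24 -> H4 at depth 24
  add 149.160.0.0/12 -> H3 at depth 12
  add 149.165.252.122/32 -> H0 at depth 32
  del 99.165.0.0/16 (clear depth 16)
  ? 149.165.0.37  path d0:H6→d1:-→d2:-→d3:-→d4:-→d5:-→d6:-→d7:-→d8:-→d9:-→d10:-→d11:-→d12:H3→d13:-→d14:-→d15:H0→d16:H6  best=H6

== LOOKUPS ==
["H3","H3","no-route","H2","no-route","H0","H3","H6","H6","H6","H2","H6","H1","H6"]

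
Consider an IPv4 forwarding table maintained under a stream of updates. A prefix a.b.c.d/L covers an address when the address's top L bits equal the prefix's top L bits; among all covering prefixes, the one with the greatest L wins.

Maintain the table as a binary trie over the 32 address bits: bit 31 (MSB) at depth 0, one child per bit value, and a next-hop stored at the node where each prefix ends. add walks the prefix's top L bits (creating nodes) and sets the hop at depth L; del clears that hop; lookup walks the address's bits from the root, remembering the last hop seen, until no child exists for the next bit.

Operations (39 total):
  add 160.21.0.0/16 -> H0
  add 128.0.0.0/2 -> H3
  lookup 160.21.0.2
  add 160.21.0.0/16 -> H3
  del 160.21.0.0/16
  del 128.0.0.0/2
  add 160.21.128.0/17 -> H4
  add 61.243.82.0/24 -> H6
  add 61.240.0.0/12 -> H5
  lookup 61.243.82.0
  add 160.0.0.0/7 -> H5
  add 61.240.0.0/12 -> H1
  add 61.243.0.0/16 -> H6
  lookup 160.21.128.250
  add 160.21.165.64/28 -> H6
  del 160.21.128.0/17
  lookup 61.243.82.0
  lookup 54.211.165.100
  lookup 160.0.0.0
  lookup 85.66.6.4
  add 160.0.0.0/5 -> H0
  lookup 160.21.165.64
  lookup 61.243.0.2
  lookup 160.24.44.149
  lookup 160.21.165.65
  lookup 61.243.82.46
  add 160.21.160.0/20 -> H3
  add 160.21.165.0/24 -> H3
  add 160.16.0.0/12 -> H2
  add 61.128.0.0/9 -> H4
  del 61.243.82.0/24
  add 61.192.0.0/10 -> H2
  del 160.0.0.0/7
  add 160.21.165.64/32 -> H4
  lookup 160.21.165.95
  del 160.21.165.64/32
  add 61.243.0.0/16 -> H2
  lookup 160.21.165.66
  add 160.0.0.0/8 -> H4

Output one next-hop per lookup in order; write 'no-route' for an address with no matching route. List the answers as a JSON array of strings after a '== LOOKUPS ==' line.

Trace:
  add 160.21.0.0/16 -> H0 at depth 16
  add 128.0.0.0/2 -> H3 at depth 2
  Q 160.21.0.2: descend 1010000000010101 ; hops seen [H3,H0] ; pick H0
  add 160.21.0.0/16 -> H3 at depth 16
  del 160.21.0.0/16 (clear depth 16)
  del 128.0.0.0/2 (clear depth 2)
  add 160.21.128.0/17 -> H4 at depth 17
  add 61.243.82.0/24 -> H6 at depth 24
  add 61.240.0.0/12 -> H5 at depth 12
  Q 61.243.82.0: descend 001111011111001101010010 ; hops seen [H5,H6] ; pick H6
  add 160.0.0.0/7 -> H5 at depth 7
  add 61.240.0.0/12 -> H1 at depth 12
  add 61.243.0.0/16 -> H6 at depth 16
  Q 160.21.128.250: descend 10100000000101011 ; hops seen [H5,H4] ; pick H4
  add 160.21.165.64/28 -> H6 at depth 28
  del 160.21.128.0/17 (clear depth 17)
  Q 61.243.82.0: descend 001111011111001101010010 ; hops seen [H1,H6,H6] ; pick H6
  Q 54.211.165.100: descend 0011 ; hops seen [∅] ; pick no-route
  Q 160.0.0.0: descend 10100000000 ; hops seen [H5] ; pick H5
  Q 85.66.6.4: descend 0 ; hops seen [∅] ; pick no-route
  add 160.0.0.0/5 -> H0 at depth 5
  Q 160.21.165.64: descend 1010000000010101101001010100 ; hops seen [H0,H5,H6] ; pick H6
  Q 61.243.0.2: descend 00111101111100110 ; hops seen [H1,H6] ; pick H6
  Q 160.24.44.149: descend 101000000001 ; hops seen [H0,H5] ; pick H5
  Q 160.21.165.65: descend 1010000000010101101001010100 ; hops seen [H0,H5,H6] ; pick H6
  Q 61.243.82.46: descend 001111011111001101010010 ; hops seen [H1,H6,H6] ; pick H6
  add 160.21.160.0/20 -> H3 at depth 20
  add 160.21.165.0/24 -> H3 at depth 24
  add 160.16.0.0/12 -> H2 at depth 12
  add 61.128.0.0/9 -> H4 at depth 9
  del 61.243.82.0/24 (clear depth 24)
  add 61.192.0.0/10 -> H2 at depth 10
  del 160.0.0.0/7 (clear depth 7)
  add 160.21.165.64/32 -> H4 at depth 32
  Q 160.21.165.95: descend 101000000001010110100101010 ; hops seen [H0,H2,H3,H3] ; pick H3
  del 160.21.165.64/32 (clear depth 32)
  add 61.243.0.0/16 -> H2 at depth 16
  Q 160.21.165.66: descend 101000000001010110100101010000 ; hops seen [H0,H2,H3,H3,H6] ; pick H6
  add 160.0.0.0/8 -> H4 at depth 8

== LOOKUPS ==
["H0","H6","H4","H6","no-route","H5","no-route","H6","H6","H5","H6","H6","H3","H6"]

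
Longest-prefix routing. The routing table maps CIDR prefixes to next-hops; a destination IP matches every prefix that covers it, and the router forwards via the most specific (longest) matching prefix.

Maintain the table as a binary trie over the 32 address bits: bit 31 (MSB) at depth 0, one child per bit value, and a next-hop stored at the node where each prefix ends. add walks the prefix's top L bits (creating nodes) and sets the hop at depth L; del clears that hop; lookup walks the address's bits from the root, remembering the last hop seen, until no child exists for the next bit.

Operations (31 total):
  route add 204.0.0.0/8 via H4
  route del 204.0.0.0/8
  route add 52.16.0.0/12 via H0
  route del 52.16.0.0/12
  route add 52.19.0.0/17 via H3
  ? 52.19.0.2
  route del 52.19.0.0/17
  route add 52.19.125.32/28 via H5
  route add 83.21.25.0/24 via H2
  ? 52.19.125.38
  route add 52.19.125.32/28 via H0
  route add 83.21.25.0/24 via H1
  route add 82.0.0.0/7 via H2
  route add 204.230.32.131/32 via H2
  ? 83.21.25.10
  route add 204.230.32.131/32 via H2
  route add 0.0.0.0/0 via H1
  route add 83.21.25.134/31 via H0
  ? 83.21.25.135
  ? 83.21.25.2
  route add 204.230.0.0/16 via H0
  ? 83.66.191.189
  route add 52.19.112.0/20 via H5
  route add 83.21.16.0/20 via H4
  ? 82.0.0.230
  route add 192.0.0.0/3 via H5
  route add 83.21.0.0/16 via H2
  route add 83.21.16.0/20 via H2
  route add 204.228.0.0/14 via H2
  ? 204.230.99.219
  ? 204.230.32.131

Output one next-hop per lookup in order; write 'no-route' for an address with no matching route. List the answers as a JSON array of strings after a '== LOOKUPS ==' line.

Apply in order:
  + 204.0.0.0/8 (H4) depth=8
  del 204.0.0.0/8 (clear depth 8)
  + 52.16.0.0/12 (H0) depth=12
  del 52.16.0.0/12 (clear depth 12)
  + 52.19.0.0/17 (H3) depth=17
  Q 52.19.0.2: descend 00110100000100110 ; hops seen [H3] ; pick H3
  del 52.19.0.0/17 (clear depth 17)
  + 52.19.125.32/28 (H5) depth=28
  + 83.21.25.0/24 (H2) depth=24
  Q 52.19.125.38: descend 0011010000010011011111010010 ; hops seen [H5] ; pick H5
  + 52.19.125.32/28 (H0) depth=28
  + 83.21.25.0/24 (H1) depth=24
  + 82.0.0.0/7 (H2) depth=7
  + 204.230.32.131/32 (H2) depth=32
  Q 83.21.25.10: descend 010100110001010100011001 ; hops seen [H2,H1] ; pick H1
  + 204.230.32.131/32 (H2) depth=32
  + 0.0.0.0/0 (H1) depth=0
  + 83.21.25.134/31 (H0) depth=31
  Q 83.21.25.135: descend 0101001100010101000110011000011 ; hops seen [H1,H2,H1,H0] ; pick H0
  Q 83.21.25.2: descend 010100110001010100011001 ; hops seen [H1,H2,H1] ; pick H1
  + 204.230.0.0/16 (H0) depth=16
  Q 83.66.191.189: descend 010100110 ; hops seen [H1,H2] ; pick H2
  + 52.19.112.0/20 (H5) depth=20
  + 83.21.16.0/20 (H4) depth=20
  Q 82.0.0.230: descend 0101001 ; hops seen [H1,H2] ; pick H2
  + 192.0.0.0/3 (H5) depth=3
  + 83.21.0.0/16 (H2) depth=16
  + 83.21.16.0/20 (H2) depth=20
  + 204.228.0.0/14 (H2) depth=14
  Q 204.230.99.219: descend 11001100111001100 ; hops seen [H1,H5,H2,H0] ; pick H0
  Q 204.230.32.131: descend 11001100111001100010000010000011 ; hops seen [H1,H5,H2,H0,H2] ; pick H2

== LOOKUPS ==
["H3","H5","H1","H0","H1","H2","H2","H0","H2"]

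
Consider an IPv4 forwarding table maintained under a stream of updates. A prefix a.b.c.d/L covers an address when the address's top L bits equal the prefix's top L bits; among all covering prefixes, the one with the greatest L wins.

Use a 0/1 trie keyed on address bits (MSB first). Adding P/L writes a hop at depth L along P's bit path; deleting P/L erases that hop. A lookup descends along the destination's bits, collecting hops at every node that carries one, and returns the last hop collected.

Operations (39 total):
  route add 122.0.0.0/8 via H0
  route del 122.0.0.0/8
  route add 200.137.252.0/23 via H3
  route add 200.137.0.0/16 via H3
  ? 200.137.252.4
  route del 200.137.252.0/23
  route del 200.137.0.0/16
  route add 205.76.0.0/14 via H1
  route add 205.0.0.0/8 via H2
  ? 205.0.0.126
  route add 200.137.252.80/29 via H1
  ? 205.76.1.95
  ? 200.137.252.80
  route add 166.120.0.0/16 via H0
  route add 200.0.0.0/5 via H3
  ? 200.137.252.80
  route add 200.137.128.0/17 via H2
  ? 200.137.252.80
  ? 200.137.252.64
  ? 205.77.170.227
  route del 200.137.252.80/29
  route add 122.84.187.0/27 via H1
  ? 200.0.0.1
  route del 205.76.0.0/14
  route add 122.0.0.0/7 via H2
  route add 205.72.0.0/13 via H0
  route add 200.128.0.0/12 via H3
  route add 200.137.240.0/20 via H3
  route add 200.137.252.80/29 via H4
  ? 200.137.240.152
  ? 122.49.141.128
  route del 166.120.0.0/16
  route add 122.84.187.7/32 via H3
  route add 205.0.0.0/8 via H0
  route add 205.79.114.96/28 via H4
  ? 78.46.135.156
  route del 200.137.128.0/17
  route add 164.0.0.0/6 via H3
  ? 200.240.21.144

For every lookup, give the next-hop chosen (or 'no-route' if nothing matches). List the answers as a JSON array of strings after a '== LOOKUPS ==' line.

Process each operation:
  add 122.0.0.0/8 -> H0 at depth 8
  del 122.0.0.0/8 (clear depth 8)
  add 200.137.252.0/23 -> H3 at depth 23
  add 200.137.0.0/16 -> H3 at depth 16
  Q 200.137.252.4: descend 11001000100010011111110 ; hops seen [H3,H3] ; pick H3
  del 200.137.252.0/23 (clear depth 23)
  del 200.137.0.0/16 (clear depth 16)
  add 205.76.0.0/14 -> H1 at depth 14
  add 205.0.0.0/8 -> H2 at depth 8
  Q 205.0.0.126: descend 110011010 ; hops seen [H2] ; pick H2
  add 200.137.252.80/29 -> H1 at depth 29
  Q 205.76.1.95: descend 11001101010011 ; hops seen [H2,H1] ; pick H1
  Q 200.137.252.80: descend 11001000100010011111110001010 ; hops seen [H1] ; pick H1
  add 166.120.0.0/16 -> H0 at depth 16
  add 200.0.0.0/5 -> H3 at depth 5
  Q 200.137.252.80: descend 11001000100010011111110001010 ; hops seen [H3,H1] ; pick H1
  add 200.137.128.0/17 -> H2 at depth 17
  Q 200.137.252.80: descend 11001000100010011111110001010 ; hops seen [H3,H2,H1] ; pick H1
  Q 200.137.252.64: descend 110010001000100111111100010 ; hops seen [H3,H2] ; pick H2
  Q 205.77.170.227: descend 11001101010011 ; hops seen [H3,H2,H1] ; pick H1
  del 200.137.252.80/29 (clear depth 29)
  add 122.84.187.0/27 -> H1 at depth 27
  Q 200.0.0.1: descend 11001000 ; hops seen [H3] ; pick H3
  del 205.76.0.0/14 (clear depth 14)
  add 122.0.0.0/7 -> H2 at depth 7
  add 205.72.0.0/13 -> H0 at depth 13
  add 200.128.0.0/12 -> H3 at depth 12
  add 200.137.240.0/20 -> H3 at depth 20
  add 200.137.252.80/29 -> H4 at depth 29
  Q 200.137.240.152: descend 11001000100010011111 ; hops seen [H3,H3,H2,H3] ; pick H3
  Q 122.49.141.128: descend 011110100 ; hops seen [H2] ; pick H2
  del 166.120.0.0/16 (clear depth 16)
  add 122.84.187.7/32 -> H3 at depth 32
  add 205.0.0.0/8 -> H0 at depth 8
  add 205.79.114.96/28 -> H4 at depth 28
  Q 78.46.135.156: descend 01 ; hops seen [∅] ; pick no-route
  del 200.137.128.0/17 (clear depth 17)
  add 164.0.0.0/6 -> H3 at depth 6
  Q 200.240.21.144: descend 110010001 ; hops seen [H3] ; pick H3

== LOOKUPS ==
["H3","H2","H1","H1","H1","H1","H2","H1","H3","H3","H2","no-route","H3"]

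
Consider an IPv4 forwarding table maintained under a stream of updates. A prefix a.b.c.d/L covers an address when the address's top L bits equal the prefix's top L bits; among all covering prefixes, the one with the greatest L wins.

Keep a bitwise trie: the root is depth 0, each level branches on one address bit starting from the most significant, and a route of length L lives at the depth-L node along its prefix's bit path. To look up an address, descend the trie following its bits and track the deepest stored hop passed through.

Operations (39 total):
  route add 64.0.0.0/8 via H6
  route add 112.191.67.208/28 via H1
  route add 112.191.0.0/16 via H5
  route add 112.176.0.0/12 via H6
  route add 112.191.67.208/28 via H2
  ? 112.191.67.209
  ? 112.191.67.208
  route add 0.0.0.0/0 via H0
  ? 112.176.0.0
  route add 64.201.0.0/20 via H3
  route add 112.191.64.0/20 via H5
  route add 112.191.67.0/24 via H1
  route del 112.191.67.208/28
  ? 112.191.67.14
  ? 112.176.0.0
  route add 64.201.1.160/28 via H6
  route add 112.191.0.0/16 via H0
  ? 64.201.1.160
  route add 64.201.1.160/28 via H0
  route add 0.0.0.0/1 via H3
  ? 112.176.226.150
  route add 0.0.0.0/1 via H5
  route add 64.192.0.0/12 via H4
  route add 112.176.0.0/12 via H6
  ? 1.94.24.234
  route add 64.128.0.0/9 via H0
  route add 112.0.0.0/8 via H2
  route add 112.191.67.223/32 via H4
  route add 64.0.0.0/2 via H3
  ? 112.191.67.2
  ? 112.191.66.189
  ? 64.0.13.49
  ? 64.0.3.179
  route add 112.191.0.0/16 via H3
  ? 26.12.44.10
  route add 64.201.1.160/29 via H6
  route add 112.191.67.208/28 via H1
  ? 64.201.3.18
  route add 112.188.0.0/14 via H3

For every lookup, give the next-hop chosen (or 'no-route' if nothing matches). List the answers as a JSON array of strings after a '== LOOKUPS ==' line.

Process each operation:
  add 64.0.0.0/8 -> H6 at depth 8
  add 112.191.67.208/28 -> H1 at depth 28
  add 112.191.0.0/16 -> H5 at depth 16
  add 112.176.0.0/12 -> H6 at depth 12
  add 112.191.67.208/28 -> H2 at depth 28
  ? 112.191.67.209  path d0:-→d1:-→d2:-→d3:-→d4:-→d5:-→d6:-→d7:-→d8:-→d9:-→d10:-→d11:-→d12:H6→d13:-→d14:-→d15:-→d16:H5→d17:-→d18:-→d19:-→d20:-→d21:-→d22:-→d23:-→d24:-→d25:-→d26:-→d27:-→d28:H2  best=H2
  ? 112.191.67.208  path d0:-→d1:-→d2:-→d3:-→d4:-→d5:-→d6:-→d7:-→d8:-→d9:-→d10:-→d11:-→d12:H6→d13:-→d14:-→d15:-→d16:H5→d17:-→d18:-→d19:-→d20:-→d21:-→d22:-→d23:-→d24:-→d25:-→d26:-→d27:-→d28:H2  best=H2
  add 0.0.0.0/0 -> H0 at depth 0
  ? 112.176.0.0  path d0:H0→d1:-→d2:-→d3:-→d4:-→d5:-→d6:-→d7:-→d8:-→d9:-→d10:-→d11:-→d12:H6  best=H6
  add 64.201.0.0/20 -> H3 at depth 20
  add 112.191.64.0/20 -> H5 at depth 20
  add 112.191.67.0/24 -> H1 at depth 24
  del 112.191.67.208/28 (clear depth 28)
  ? 112.191.67.14  path d0:H0→d1:-→d2:-→d3:-→d4:-→d5:-→d6:-→d7:-→d8:-→d9:-→d10:-→d11:-→d12:H6→d13:-→d14:-→d15:-→d16:H5→d17:-→d18:-→d19:-→d20:H5→d21:-→d22:-→d23:-→d24:H1  best=H1
  ? 112.176.0.0  path d0:H0→d1:-→d2:-→d3:-→d4:-→d5:-→d6:-→d7:-→d8:-→d9:-→d10:-→d11:-→d12:H6  best=H6
  add 64.201.1.160/28 -> H6 at depth 28
  add 112.191.0.0/16 -> H0 at depth 16
  ? 64.201.1.160  path d0:H0→d1:-→d2:-→d3:-→d4:-→d5:-→d6:-→d7:-→d8:H6→d9:-→d10:-→d11:-→d12:-→d13:-→d14:-→d15:-→d16:-→d17:-→d18:-→d19:-→d20:H3→d21:-→d22:-→d23:-→d24:-→d25:-→d26:-→d27:-→d28:H6  best=H6
  add 64.201.1.160/28 -> H0 at depth 28
  add 0.0.0.0/1 -> H3 at depth 1
  ? 112.176.226.150  path d0:H0→d1:H3→d2:-→d3:-→d4:-→d5:-→d6:-→d7:-→d8:-→d9:-→d10:-→d11:-→d12:H6  best=H6
  add 0.0.0.0/1 -> H5 at depth 1
  add 64.192.0.0/12 -> H4 at depth 12
  add 112.176.0.0/12 -> H6 at depth 12
  ? 1.94.24.234  path d0:H0→d1:H5  best=H5
  add 64.128.0.0/9 -> H0 at depth 9
  add 112.0.0.0/8 -> H2 at depth 8
  add 112.191.67.223/32 -> H4 at depth 32
  add 64.0.0.0/2 -> H3 at depth 2
  ? 112.191.67.2  path d0:H0→d1:H5→d2:H3→d3:-→d4:-→d5:-→d6:-→d7:-→d8:H2→d9:-→d10:-→d11:-→d12:H6→d13:-→d14:-→d15:-→d16:H0→d17:-→d18:-→d19:-→d20:H5→d21:-→d22:-→d23:-→d24:H1  best=H1
  ? 112.191.66.189  path d0:H0→d1:H5→d2:H3→d3:-→d4:-→d5:-→d6:-→d7:-→d8:H2→d9:-→d10:-→d11:-→d12:H6→d13:-→d14:-→d15:-→d16:H0→d17:-→d18:-→d19:-→d20:H5→d21:-→d22:-→d23:-  best=H5
  ? 64.0.13.49  path d0:H0→d1:H5→d2:H3→d3:-→d4:-→d5:-→d6:-→d7:-→d8:H6  best=H6
  ? 64.0.3.179  path d0:H0→d1:H5→d2:H3→d3:-→d4:-→d5:-→d6:-→d7:-→d8:H6  best=H6
  add 112.191.0.0/16 -> H3 at depth 16
  ? 26.12.44.10  path d0:H0→d1:H5  best=H5
  add 64.201.1.160/29 -> H6 at depth 29
  add 112.191.67.208/28 -> H1 at depth 28
  ? 64.201.3.18  path d0:H0→d1:H5→d2:H3→d3:-→d4:-→d5:-→d6:-→d7:-→d8:H6→d9:H0→d10:-→d11:-→d12:H4→d13:-→d14:-→d15:-→d16:-→d17:-→d18:-→d19:-→d20:H3→d21:-→d22:-  best=H3
  add 112.188.0.0/14 -> H3 at depth 14

== LOOKUPS ==
["H2","H2","H6","H1","H6","H6","H6","H5","H1","H5","H6","H6","H5","H3"]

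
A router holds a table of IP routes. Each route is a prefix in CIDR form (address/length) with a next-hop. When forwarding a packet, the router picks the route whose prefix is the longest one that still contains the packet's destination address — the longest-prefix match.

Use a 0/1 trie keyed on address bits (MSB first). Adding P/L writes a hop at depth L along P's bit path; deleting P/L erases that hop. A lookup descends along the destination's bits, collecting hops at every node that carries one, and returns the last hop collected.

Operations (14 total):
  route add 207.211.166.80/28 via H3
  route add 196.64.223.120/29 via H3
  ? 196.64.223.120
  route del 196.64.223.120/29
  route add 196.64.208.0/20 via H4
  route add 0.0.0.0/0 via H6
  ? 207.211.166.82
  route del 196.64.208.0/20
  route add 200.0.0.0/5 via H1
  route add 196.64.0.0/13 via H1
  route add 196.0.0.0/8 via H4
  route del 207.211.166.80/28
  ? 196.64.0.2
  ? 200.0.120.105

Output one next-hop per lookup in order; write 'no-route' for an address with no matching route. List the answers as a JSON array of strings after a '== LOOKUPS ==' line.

Apply in order:
  add 207.211.166.80/28 -> H3 at depth 28
  add 196.64.223.120/29 -> H3 at depth 29
  lookup 196.64.223.120: bits 11000100010000001101111101111 walk d0:-→d1:-→d2:-→d3:-→d4:-→d5:-→d6:-→d7:-→d8:-→d9:-→d10:-→d11:-→d12:-→d13:-→d14:-→d15:-→d16:-→d17:-→d18:-→d19:-→d20:-→d21:-→d22:-→d23:-→d24:-→d25:-→d26:-→d27:-→d28:-→d29:H3 -> H3
  del 196.64.223.120/29 (clear depth 29)
  add 196.64.208.0/20 -> H4 at depth 20
  add 0.0.0.0/0 -> H6 at depth 0
  lookup 207.211.166.82: bits 1100111111010011101001100101 walk d0:H6→d1:-→d2:-→d3:-→d4:-→d5:-→d6:-→d7:-→d8:-→d9:-→d10:-→d11:-→d12:-→d13:-→d14:-→d15:-→d16:-→d17:-→d18:-→d19:-→d20:-→d21:-→d22:-→d23:-→d24:-→d25:-→d26:-→d27:-→d28:H3 -> H3
  del 196.64.208.0/20 (clear depth 20)
  add 200.0.0.0/5 -> H1 at depth 5
  add 196.64.0.0/13 -> H1 at depth 13
  add 196.0.0.0/8 -> H4 at depth 8
  del 207.211.166.80/28 (clear depth 28)
  lookup 196.64.0.2: bits 1100010001000000 walk d0:H6→d1:-→d2:-→d3:-→d4:-→d5:-→d6:-→d7:-→d8:H4→d9:-→d10:-→d11:-→d12:-→d13:H1→d14:-→d15:-→d16:- -> H1
  lookup 200.0.120.105: bits 11001 walk d0:H6→d1:-→d2:-→d3:-→d4:-→d5:H1 -> H1

== LOOKUPS ==
["H3","H3","H1","H1"]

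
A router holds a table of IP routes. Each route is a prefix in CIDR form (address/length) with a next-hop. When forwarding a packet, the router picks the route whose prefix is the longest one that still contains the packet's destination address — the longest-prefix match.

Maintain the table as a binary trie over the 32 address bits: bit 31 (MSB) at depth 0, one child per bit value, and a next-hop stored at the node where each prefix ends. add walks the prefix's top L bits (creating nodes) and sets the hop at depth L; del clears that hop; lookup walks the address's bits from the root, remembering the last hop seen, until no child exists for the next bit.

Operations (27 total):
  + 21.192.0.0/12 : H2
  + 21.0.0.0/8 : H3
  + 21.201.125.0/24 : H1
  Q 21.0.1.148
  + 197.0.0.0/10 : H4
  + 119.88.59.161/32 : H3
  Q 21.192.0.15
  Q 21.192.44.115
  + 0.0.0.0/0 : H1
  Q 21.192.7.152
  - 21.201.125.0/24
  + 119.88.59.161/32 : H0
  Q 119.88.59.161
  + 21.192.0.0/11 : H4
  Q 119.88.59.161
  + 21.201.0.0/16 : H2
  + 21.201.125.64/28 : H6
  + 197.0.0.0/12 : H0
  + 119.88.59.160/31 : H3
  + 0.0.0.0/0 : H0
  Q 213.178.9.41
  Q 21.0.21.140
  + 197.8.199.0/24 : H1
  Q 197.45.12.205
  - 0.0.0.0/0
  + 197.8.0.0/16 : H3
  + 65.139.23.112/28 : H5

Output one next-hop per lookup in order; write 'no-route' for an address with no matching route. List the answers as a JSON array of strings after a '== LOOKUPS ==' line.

Trace:
  + 21.192.0.0/12 (H2) depth=12
  + 21.0.0.0/8 (H3) depth=8
  + 21.201.125.0/24 (H1) depth=24
  lookup 21.0.1.148: bits 00010101 walk d0:-→d1:-→d2:-→d3:-→d4:-→d5:-→d6:-→d7:-→d8:H3 -> H3
  + 197.0.0.0/10 (H4) depth=10
  + 119.88.59.161/32 (H3) depth=32
  lookup 21.192.0.15: bits 000101011100 walk d0:-→d1:-→d2:-→d3:-→d4:-→d5:-→d6:-→d7:-→d8:H3→d9:-→d10:-→d11:-→d12:H2 -> H2
  lookup 21.192.44.115: bits 000101011100 walk d0:-→d1:-→d2:-→d3:-→d4:-→d5:-→d6:-→d7:-→d8:H3→d9:-→d10:-→d11:-→d12:H2 -> H2
  + 0.0.0.0/0 (H1) depth=0
  lookup 21.192.7.152: bits 000101011100 walk d0:H1→d1:-→d2:-→d3:-→d4:-→d5:-→d6:-→d7:-→d8:H3→d9:-→d10:-→d11:-→d12:H2 -> H2
  del 21.201.125.0/24 (clear depth 24)
  + 119.88.59.161/32 (H0) depth=32
  lookup 119.88.59.161: bits 01110111010110000011101110100001 walk d0:H1→d1:-→d2:-→d3:-→d4:-→d5:-→d6:-→d7:-→d8:-→d9:-→d10:-→d11:-→d12:-→d13:-→d14:-→d15:-→d16:-→d17:-→d18:-→d19:-→d20:-→d21:-→d22:-→d23:-→d24:-→d25:-→d26:-→d27:-→d28:-→d29:-→d30:-→d31:-→d32:H0 -> H0
  + 21.192.0.0/11 (H4) depth=11
  lookup 119.88.59.161: bits 01110111010110000011101110100001 walk d0:H1→d1:-→d2:-→d3:-→d4:-→d5:-→d6:-→d7:-→d8:-→d9:-→d10:-→d11:-→d12:-→d13:-→d14:-→d15:-→d16:-→d17:-→d18:-→d19:-→d20:-→d21:-→d22:-→d23:-→d24:-→d25:-→d26:-→d27:-→d28:-→d29:-→d30:-→d31:-→d32:H0 -> H0
  + 21.201.0.0/16 (H2) depth=16
  + 21.201.125.64/28 (H6) depth=28
  + 197.0.0.0/12 (H0) depth=12
  + 119.88.59.160/31 (H3) depth=31
  + 0.0.0.0/0 (H0) depth=0
  lookup 213.178.9.41: bits 110 walk d0:H0→d1:-→d2:-→d3:- -> H0
  lookup 21.0.21.140: bits 00010101 walk d0:H0→d1:-→d2:-→d3:-→d4:-→d5:-→d6:-→d7:-→d8:H3 -> H3
  + 197.8.199.0/24 (H1) depth=24
  lookup 197.45.12.205: bits 1100010100 walk d0:H0→d1:-→d2:-→d3:-→d4:-→d5:-→d6:-→d7:-→d8:-→d9:-→d10:H4 -> H4
  del 0.0.0.0/0 (clear depth 0)
  + 197.8.0.0/16 (H3) depth=16
  + 65.139.23.112/28 (H5) depth=28

== LOOKUPS ==
["H3","H2","H2","H2","H0","H0","H0","H3","H4"]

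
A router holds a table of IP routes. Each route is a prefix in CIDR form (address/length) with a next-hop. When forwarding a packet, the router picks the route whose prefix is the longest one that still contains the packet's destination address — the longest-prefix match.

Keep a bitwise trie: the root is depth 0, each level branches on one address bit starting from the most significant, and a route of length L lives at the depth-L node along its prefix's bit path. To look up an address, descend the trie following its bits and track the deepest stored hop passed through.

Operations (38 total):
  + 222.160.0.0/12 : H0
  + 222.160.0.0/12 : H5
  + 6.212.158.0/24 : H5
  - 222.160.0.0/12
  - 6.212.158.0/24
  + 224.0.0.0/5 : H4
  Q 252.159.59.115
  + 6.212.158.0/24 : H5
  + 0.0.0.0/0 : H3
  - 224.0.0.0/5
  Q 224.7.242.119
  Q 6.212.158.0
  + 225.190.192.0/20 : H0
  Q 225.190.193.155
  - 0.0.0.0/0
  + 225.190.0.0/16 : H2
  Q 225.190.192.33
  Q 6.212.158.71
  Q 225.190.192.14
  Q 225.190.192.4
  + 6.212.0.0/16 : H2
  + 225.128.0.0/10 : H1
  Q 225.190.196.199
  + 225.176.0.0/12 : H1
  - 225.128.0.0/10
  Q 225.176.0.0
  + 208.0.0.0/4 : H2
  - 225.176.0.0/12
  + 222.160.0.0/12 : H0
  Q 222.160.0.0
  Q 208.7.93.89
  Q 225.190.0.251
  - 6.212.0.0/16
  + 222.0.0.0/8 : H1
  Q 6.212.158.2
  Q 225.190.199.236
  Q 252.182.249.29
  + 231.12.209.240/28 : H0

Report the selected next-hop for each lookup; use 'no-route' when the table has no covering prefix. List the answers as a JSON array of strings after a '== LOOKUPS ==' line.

Process each operation:
  + 222.160.0.0/12 (H0) depth=12
  + 222.160.0.0/12 (H5) depth=12
  + 6.212.158.0/24 (H5) depth=24
  - 222.160.0.0/12 clear@12
  - 6.212.158.0/24 clear@24
  + 224.0.0.0/5 (H4) depth=5
  lookup 252.159.59.115: bits 111 walk d0:-→d1:-→d2:-→d3:- -> no-route
  + 6.212.158.0/24 (H5) depth=24
  + 0.0.0.0/0 (H3) depth=0
  - 224.0.0.0/5 clear@5
  lookup 224.7.242.119: bits 11100 walk d0:H3→d1:-→d2:-→d3:-→d4:-→d5:- -> H3
  lookup 6.212.158.0: bits 000001101101010010011110 walk d0:H3→d1:-→d2:-→d3:-→d4:-→d5:-→d6:-→d7:-→d8:-→d9:-→d10:-→d11:-→d12:-→d13:-→d14:-→d15:-→d16:-→d17:-→d18:-→d19:-→d20:-→d21:-→d22:-→d23:-→d24:H5 -> H5
  + 225.190.192.0/20 (H0) depth=20
  lookup 225.190.193.155: bits 11100001101111101100 walk d0:H3→d1:-→d2:-→d3:-→d4:-→d5:-→d6:-→d7:-→d8:-→d9:-→d10:-→d11:-→d12:-→d13:-→d14:-→d15:-→d16:-→d17:-→d18:-→d19:-→d20:H0 -> H0
  - 0.0.0.0/0 clear@0
  + 225.190.0.0/16 (H2) depth=16
  lookup 225.190.192.33: bits 11100001101111101100 walk d0:-→d1:-→d2:-→d3:-→d4:-→d5:-→d6:-→d7:-→d8:-→d9:-→d10:-→d11:-→d12:-→d13:-→d14:-→d15:-→d16:H2→d17:-→d18:-→d19:-→d20:H0 -> H0
  lookup 6.212.158.71: bits 000001101101010010011110 walk d0:-→d1:-→d2:-→d3:-→d4:-→d5:-→d6:-→d7:-→d8:-→d9:-→d10:-→d11:-→d12:-→d13:-→d14:-→d15:-→d16:-→d17:-→d18:-→d19:-→d20:-→d21:-→d22:-→d23:-→d24:H5 -> H5
  lookup 225.190.192.14: bits 11100001101111101100 walk d0:-→d1:-→d2:-→d3:-→d4:-→d5:-→d6:-→d7:-→d8:-→d9:-→d10:-→d11:-→d12:-→d13:-→d14:-→d15:-→d16:H2→d17:-→d18:-→d19:-→d20:H0 -> H0
  lookup 225.190.192.4: bits 11100001101111101100 walk d0:-→d1:-→d2:-→d3:-→d4:-→d5:-→d6:-→d7:-→d8:-→d9:-→d10:-→d11:-→d12:-→d13:-→d14:-→d15:-→d16:H2→d17:-→d18:-→d19:-→d20:H0 -> H0
  + 6.212.0.0/16 (H2) depth=16
  + 225.128.0.0/10 (H1) depth=10
  lookup 225.190.196.199: bits 11100001101111101100 walk d0:-→d1:-→d2:-→d3:-→d4:-→d5:-→d6:-→d7:-→d8:-→d9:-→d10:H1→d11:-→d12:-→d13:-→d14:-→d15:-→d16:H2→d17:-→d18:-→d19:-→d20:H0 -> H0
  + 225.176.0.0/12 (H1) depth=12
  - 225.128.0.0/10 clear@10
  lookup 225.176.0.0: bits 111000011011 walk d0:-→d1:-→d2:-→d3:-→d4:-→d5:-→d6:-→d7:-→d8:-→d9:-→d10:-→d11:-→d12:H1 -> H1
  + 208.0.0.0/4 (H2) depth=4
  - 225.176.0.0/12 clear@12
  + 222.160.0.0/12 (H0) depth=12
  lookup 222.160.0.0: bits 110111101010 walk d0:-→d1:-→d2:-→d3:-→d4:H2→d5:-→d6:-→d7:-→d8:-→d9:-→d10:-→d11:-→d12:H0 -> H0
  lookup 208.7.93.89: bits 1101 walk d0:-→d1:-→d2:-→d3:-→d4:H2 -> H2
  lookup 225.190.0.251: bits 1110000110111110 walk d0:-→d1:-→d2:-→d3:-→d4:-→d5:-→d6:-→d7:-→d8:-→d9:-→d10:-→d11:-→d12:-→d13:-→d14:-→d15:-→d16:H2 -> H2
  - 6.212.0.0/16 clear@16
  + 222.0.0.0/8 (H1) depth=8
  lookup 6.212.158.2: bits 000001101101010010011110 walk d0:-→d1:-→d2:-→d3:-→d4:-→d5:-→d6:-→d7:-→d8:-→d9:-→d10:-→d11:-→d12:-→d13:-→d14:-→d15:-→d16:-→d17:-→d18:-→d19:-→d20:-→d21:-→d22:-→d23:-→d24:H5 -> H5
  lookup 225.190.199.236: bits 11100001101111101100 walk d0:-→d1:-→d2:-→d3:-→d4:-→d5:-→d6:-→d7:-→d8:-→d9:-→d10:-→d11:-→d12:-→d13:-→d14:-→d15:-→d16:H2→d17:-→d18:-→d19:-→d20:H0 -> H0
  lookup 252.182.249.29: bits 111 walk d0:-→d1:-→d2:-→d3:- -> no-route
  + 231.12.209.240/28 (H0) depth=28

== LOOKUPS ==
["no-route","H3","H5","H0","H0","H5","H0","H0","H0","H1","H0","H2","H2","H5","H0","no-route"]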